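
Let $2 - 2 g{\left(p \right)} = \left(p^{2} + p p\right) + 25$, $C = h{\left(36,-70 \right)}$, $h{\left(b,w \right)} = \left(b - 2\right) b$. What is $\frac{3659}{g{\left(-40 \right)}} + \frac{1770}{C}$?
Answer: $- \frac{542087}{657492} \approx -0.82448$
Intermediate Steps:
$h{\left(b,w \right)} = b \left(-2 + b\right)$ ($h{\left(b,w \right)} = \left(-2 + b\right) b = b \left(-2 + b\right)$)
$C = 1224$ ($C = 36 \left(-2 + 36\right) = 36 \cdot 34 = 1224$)
$g{\left(p \right)} = - \frac{23}{2} - p^{2}$ ($g{\left(p \right)} = 1 - \frac{\left(p^{2} + p p\right) + 25}{2} = 1 - \frac{\left(p^{2} + p^{2}\right) + 25}{2} = 1 - \frac{2 p^{2} + 25}{2} = 1 - \frac{25 + 2 p^{2}}{2} = 1 - \left(\frac{25}{2} + p^{2}\right) = - \frac{23}{2} - p^{2}$)
$\frac{3659}{g{\left(-40 \right)}} + \frac{1770}{C} = \frac{3659}{- \frac{23}{2} - \left(-40\right)^{2}} + \frac{1770}{1224} = \frac{3659}{- \frac{23}{2} - 1600} + 1770 \cdot \frac{1}{1224} = \frac{3659}{- \frac{23}{2} - 1600} + \frac{295}{204} = \frac{3659}{- \frac{3223}{2}} + \frac{295}{204} = 3659 \left(- \frac{2}{3223}\right) + \frac{295}{204} = - \frac{7318}{3223} + \frac{295}{204} = - \frac{542087}{657492}$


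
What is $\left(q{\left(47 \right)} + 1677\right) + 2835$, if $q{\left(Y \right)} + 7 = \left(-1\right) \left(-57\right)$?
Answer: $4562$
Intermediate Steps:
$q{\left(Y \right)} = 50$ ($q{\left(Y \right)} = -7 - -57 = -7 + 57 = 50$)
$\left(q{\left(47 \right)} + 1677\right) + 2835 = \left(50 + 1677\right) + 2835 = 1727 + 2835 = 4562$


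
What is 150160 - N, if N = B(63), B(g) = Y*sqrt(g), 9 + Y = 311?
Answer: 150160 - 906*sqrt(7) ≈ 1.4776e+5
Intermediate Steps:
Y = 302 (Y = -9 + 311 = 302)
B(g) = 302*sqrt(g)
N = 906*sqrt(7) (N = 302*sqrt(63) = 302*(3*sqrt(7)) = 906*sqrt(7) ≈ 2397.1)
150160 - N = 150160 - 906*sqrt(7)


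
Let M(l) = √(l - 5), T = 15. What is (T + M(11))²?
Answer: (15 + √6)² ≈ 304.48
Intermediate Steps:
M(l) = √(-5 + l)
(T + M(11))² = (15 + √(-5 + 11))² = (15 + √6)²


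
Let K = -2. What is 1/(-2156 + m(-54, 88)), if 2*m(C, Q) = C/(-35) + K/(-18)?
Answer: -630/1357759 ≈ -0.00046400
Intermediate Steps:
m(C, Q) = 1/18 - C/70 (m(C, Q) = (C/(-35) - 2/(-18))/2 = (C*(-1/35) - 2*(-1/18))/2 = (-C/35 + ⅑)/2 = (⅑ - C/35)/2 = 1/18 - C/70)
1/(-2156 + m(-54, 88)) = 1/(-2156 + (1/18 - 1/70*(-54))) = 1/(-2156 + (1/18 + 27/35)) = 1/(-2156 + 521/630) = 1/(-1357759/630) = -630/1357759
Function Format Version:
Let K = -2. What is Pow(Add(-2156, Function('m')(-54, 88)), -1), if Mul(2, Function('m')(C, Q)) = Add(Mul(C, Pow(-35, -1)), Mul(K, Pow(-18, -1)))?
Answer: Rational(-630, 1357759) ≈ -0.00046400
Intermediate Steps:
Function('m')(C, Q) = Add(Rational(1, 18), Mul(Rational(-1, 70), C)) (Function('m')(C, Q) = Mul(Rational(1, 2), Add(Mul(C, Pow(-35, -1)), Mul(-2, Pow(-18, -1)))) = Mul(Rational(1, 2), Add(Mul(C, Rational(-1, 35)), Mul(-2, Rational(-1, 18)))) = Mul(Rational(1, 2), Add(Mul(Rational(-1, 35), C), Rational(1, 9))) = Mul(Rational(1, 2), Add(Rational(1, 9), Mul(Rational(-1, 35), C))) = Add(Rational(1, 18), Mul(Rational(-1, 70), C)))
Pow(Add(-2156, Function('m')(-54, 88)), -1) = Pow(Add(-2156, Add(Rational(1, 18), Mul(Rational(-1, 70), -54))), -1) = Pow(Add(-2156, Add(Rational(1, 18), Rational(27, 35))), -1) = Pow(Add(-2156, Rational(521, 630)), -1) = Pow(Rational(-1357759, 630), -1) = Rational(-630, 1357759)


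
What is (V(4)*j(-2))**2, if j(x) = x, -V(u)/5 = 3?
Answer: 900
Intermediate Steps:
V(u) = -15 (V(u) = -5*3 = -15)
(V(4)*j(-2))**2 = (-15*(-2))**2 = 30**2 = 900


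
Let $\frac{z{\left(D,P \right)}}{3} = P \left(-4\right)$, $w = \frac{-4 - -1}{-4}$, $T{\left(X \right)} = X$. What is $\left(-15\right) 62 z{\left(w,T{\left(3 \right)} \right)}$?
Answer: $33480$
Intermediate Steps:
$w = \frac{3}{4}$ ($w = \left(-4 + 1\right) \left(- \frac{1}{4}\right) = \left(-3\right) \left(- \frac{1}{4}\right) = \frac{3}{4} \approx 0.75$)
$z{\left(D,P \right)} = - 12 P$ ($z{\left(D,P \right)} = 3 P \left(-4\right) = 3 \left(- 4 P\right) = - 12 P$)
$\left(-15\right) 62 z{\left(w,T{\left(3 \right)} \right)} = \left(-15\right) 62 \left(\left(-12\right) 3\right) = \left(-930\right) \left(-36\right) = 33480$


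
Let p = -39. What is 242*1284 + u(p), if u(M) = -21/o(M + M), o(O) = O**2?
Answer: 630156377/2028 ≈ 3.1073e+5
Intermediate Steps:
u(M) = -21/(4*M**2) (u(M) = -21/(M + M)**2 = -21*1/(4*M**2) = -21/(4*M**2))
242*1284 + u(p) = 242*1284 - 21/4/(-39)**2 = 310728 - 21/4*1/1521 = 310728 - 7/2028 = 630156377/2028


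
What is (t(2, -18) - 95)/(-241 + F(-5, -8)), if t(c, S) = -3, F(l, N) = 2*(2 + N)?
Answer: 98/253 ≈ 0.38735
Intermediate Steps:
F(l, N) = 4 + 2*N
(t(2, -18) - 95)/(-241 + F(-5, -8)) = (-3 - 95)/(-241 + (4 + 2*(-8))) = -98/(-241 + (4 - 16)) = -98/(-241 - 12) = -98/(-253) = -98*(-1/253) = 98/253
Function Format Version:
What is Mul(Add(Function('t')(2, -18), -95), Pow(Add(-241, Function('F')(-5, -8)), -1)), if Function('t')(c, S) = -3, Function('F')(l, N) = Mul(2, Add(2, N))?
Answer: Rational(98, 253) ≈ 0.38735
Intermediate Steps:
Function('F')(l, N) = Add(4, Mul(2, N))
Mul(Add(Function('t')(2, -18), -95), Pow(Add(-241, Function('F')(-5, -8)), -1)) = Mul(Add(-3, -95), Pow(Add(-241, Add(4, Mul(2, -8))), -1)) = Mul(-98, Pow(Add(-241, Add(4, -16)), -1)) = Mul(-98, Pow(Add(-241, -12), -1)) = Mul(-98, Pow(-253, -1)) = Mul(-98, Rational(-1, 253)) = Rational(98, 253)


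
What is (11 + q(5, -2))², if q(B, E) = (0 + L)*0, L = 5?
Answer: 121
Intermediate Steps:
q(B, E) = 0 (q(B, E) = (0 + 5)*0 = 5*0 = 0)
(11 + q(5, -2))² = (11 + 0)² = 11² = 121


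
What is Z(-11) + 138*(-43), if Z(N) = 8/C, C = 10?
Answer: -29666/5 ≈ -5933.2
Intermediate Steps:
Z(N) = 4/5 (Z(N) = 8/10 = 8*(1/10) = 4/5)
Z(-11) + 138*(-43) = 4/5 + 138*(-43) = 4/5 - 5934 = -29666/5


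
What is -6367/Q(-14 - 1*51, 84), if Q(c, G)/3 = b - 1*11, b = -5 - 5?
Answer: 6367/63 ≈ 101.06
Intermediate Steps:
b = -10
Q(c, G) = -63 (Q(c, G) = 3*(-10 - 1*11) = 3*(-10 - 11) = 3*(-21) = -63)
-6367/Q(-14 - 1*51, 84) = -6367/(-63) = -6367*(-1/63) = 6367/63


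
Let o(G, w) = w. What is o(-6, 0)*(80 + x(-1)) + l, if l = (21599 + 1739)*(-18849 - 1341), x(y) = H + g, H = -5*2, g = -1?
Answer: -471194220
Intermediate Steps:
H = -10
x(y) = -11 (x(y) = -10 - 1 = -11)
l = -471194220 (l = 23338*(-20190) = -471194220)
o(-6, 0)*(80 + x(-1)) + l = 0*(80 - 11) - 471194220 = 0*69 - 471194220 = 0 - 471194220 = -471194220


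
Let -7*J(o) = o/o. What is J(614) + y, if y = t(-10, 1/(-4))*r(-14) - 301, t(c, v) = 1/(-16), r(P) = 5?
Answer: -33763/112 ≈ -301.46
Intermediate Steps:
J(o) = -⅐ (J(o) = -o/(7*o) = -⅐*1 = -⅐)
t(c, v) = -1/16
y = -4821/16 (y = -1/16*5 - 301 = -5/16 - 301 = -4821/16 ≈ -301.31)
J(614) + y = -⅐ - 4821/16 = -33763/112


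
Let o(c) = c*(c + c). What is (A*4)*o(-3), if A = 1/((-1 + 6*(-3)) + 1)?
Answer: -4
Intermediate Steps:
o(c) = 2*c**2 (o(c) = c*(2*c) = 2*c**2)
A = -1/18 (A = 1/((-1 - 18) + 1) = 1/(-19 + 1) = 1/(-18) = -1/18 ≈ -0.055556)
(A*4)*o(-3) = (-1/18*4)*(2*(-3)**2) = -4*9/9 = -2/9*18 = -4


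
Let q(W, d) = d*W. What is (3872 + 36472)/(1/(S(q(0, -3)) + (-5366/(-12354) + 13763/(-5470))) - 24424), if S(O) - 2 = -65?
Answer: -44358107189892/26854131756427 ≈ -1.6518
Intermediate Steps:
q(W, d) = W*d
S(O) = -63 (S(O) = 2 - 65 = -63)
(3872 + 36472)/(1/(S(q(0, -3)) + (-5366/(-12354) + 13763/(-5470))) - 24424) = (3872 + 36472)/(1/(-63 + (-5366/(-12354) + 13763/(-5470))) - 24424) = 40344/(1/(-63 + (-5366*(-1/12354) + 13763*(-1/5470))) - 24424) = 40344/(1/(-63 + (2683/6177 - 13763/5470)) - 24424) = 40344/(1/(-63 - 70338041/33788190) - 24424) = 40344/(1/(-2198994011/33788190) - 24424) = 40344/(-33788190/2198994011 - 24424) = 40344/(-53708263512854/2198994011) = 40344*(-2198994011/53708263512854) = -44358107189892/26854131756427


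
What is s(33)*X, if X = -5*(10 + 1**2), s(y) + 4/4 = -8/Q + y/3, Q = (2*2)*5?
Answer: -528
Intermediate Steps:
Q = 20 (Q = 4*5 = 20)
s(y) = -7/5 + y/3 (s(y) = -1 + (-8/20 + y/3) = -1 + (-8*1/20 + y*(1/3)) = -1 + (-2/5 + y/3) = -7/5 + y/3)
X = -55 (X = -5*(10 + 1) = -5*11 = -55)
s(33)*X = (-7/5 + (1/3)*33)*(-55) = (-7/5 + 11)*(-55) = (48/5)*(-55) = -528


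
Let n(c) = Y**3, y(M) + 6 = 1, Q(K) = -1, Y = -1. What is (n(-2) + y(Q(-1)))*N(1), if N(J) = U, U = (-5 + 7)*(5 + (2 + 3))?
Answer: -120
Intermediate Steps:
y(M) = -5 (y(M) = -6 + 1 = -5)
n(c) = -1 (n(c) = (-1)**3 = -1)
U = 20 (U = 2*(5 + 5) = 2*10 = 20)
N(J) = 20
(n(-2) + y(Q(-1)))*N(1) = (-1 - 5)*20 = -6*20 = -120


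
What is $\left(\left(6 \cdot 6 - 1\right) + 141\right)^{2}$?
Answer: $30976$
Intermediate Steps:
$\left(\left(6 \cdot 6 - 1\right) + 141\right)^{2} = \left(\left(36 - 1\right) + 141\right)^{2} = \left(35 + 141\right)^{2} = 176^{2} = 30976$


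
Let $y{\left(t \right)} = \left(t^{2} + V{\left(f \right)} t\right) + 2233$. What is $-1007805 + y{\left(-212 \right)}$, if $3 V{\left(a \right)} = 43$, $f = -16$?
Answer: $- \frac{2891000}{3} \approx -9.6367 \cdot 10^{5}$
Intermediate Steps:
$V{\left(a \right)} = \frac{43}{3}$ ($V{\left(a \right)} = \frac{1}{3} \cdot 43 = \frac{43}{3}$)
$y{\left(t \right)} = 2233 + t^{2} + \frac{43 t}{3}$ ($y{\left(t \right)} = \left(t^{2} + \frac{43 t}{3}\right) + 2233 = 2233 + t^{2} + \frac{43 t}{3}$)
$-1007805 + y{\left(-212 \right)} = -1007805 + \left(2233 + \left(-212\right)^{2} + \frac{43}{3} \left(-212\right)\right) = -1007805 + \left(2233 + 44944 - \frac{9116}{3}\right) = -1007805 + \frac{132415}{3} = - \frac{2891000}{3}$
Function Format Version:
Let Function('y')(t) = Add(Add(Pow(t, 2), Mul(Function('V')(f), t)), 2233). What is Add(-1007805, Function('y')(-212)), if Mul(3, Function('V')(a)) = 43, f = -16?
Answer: Rational(-2891000, 3) ≈ -9.6367e+5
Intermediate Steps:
Function('V')(a) = Rational(43, 3) (Function('V')(a) = Mul(Rational(1, 3), 43) = Rational(43, 3))
Function('y')(t) = Add(2233, Pow(t, 2), Mul(Rational(43, 3), t)) (Function('y')(t) = Add(Add(Pow(t, 2), Mul(Rational(43, 3), t)), 2233) = Add(2233, Pow(t, 2), Mul(Rational(43, 3), t)))
Add(-1007805, Function('y')(-212)) = Add(-1007805, Add(2233, Pow(-212, 2), Mul(Rational(43, 3), -212))) = Add(-1007805, Add(2233, 44944, Rational(-9116, 3))) = Add(-1007805, Rational(132415, 3)) = Rational(-2891000, 3)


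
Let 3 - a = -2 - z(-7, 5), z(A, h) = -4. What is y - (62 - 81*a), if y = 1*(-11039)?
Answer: -11020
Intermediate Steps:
y = -11039
a = 1 (a = 3 - (-2 - 1*(-4)) = 3 - (-2 + 4) = 3 - 1*2 = 3 - 2 = 1)
y - (62 - 81*a) = -11039 - (62 - 81*1) = -11039 - (62 - 81) = -11039 - 1*(-19) = -11039 + 19 = -11020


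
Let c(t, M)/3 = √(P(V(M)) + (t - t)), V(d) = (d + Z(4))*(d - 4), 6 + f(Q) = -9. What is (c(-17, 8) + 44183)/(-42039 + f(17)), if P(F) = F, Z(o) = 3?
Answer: -44183/42054 - √11/7009 ≈ -1.0511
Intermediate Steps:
f(Q) = -15 (f(Q) = -6 - 9 = -15)
V(d) = (-4 + d)*(3 + d) (V(d) = (d + 3)*(d - 4) = (3 + d)*(-4 + d) = (-4 + d)*(3 + d))
c(t, M) = 3*√(-12 + M² - M) (c(t, M) = 3*√((-12 + M² - M) + (t - t)) = 3*√((-12 + M² - M) + 0) = 3*√(-12 + M² - M))
(c(-17, 8) + 44183)/(-42039 + f(17)) = (3*√(-12 + 8² - 1*8) + 44183)/(-42039 - 15) = (3*√(-12 + 64 - 8) + 44183)/(-42054) = (3*√44 + 44183)*(-1/42054) = (3*(2*√11) + 44183)*(-1/42054) = (6*√11 + 44183)*(-1/42054) = (44183 + 6*√11)*(-1/42054) = -44183/42054 - √11/7009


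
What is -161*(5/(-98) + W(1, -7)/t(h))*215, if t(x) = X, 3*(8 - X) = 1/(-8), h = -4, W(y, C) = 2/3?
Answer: -2981835/2702 ≈ -1103.6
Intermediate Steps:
W(y, C) = ⅔ (W(y, C) = 2*(⅓) = ⅔)
X = 193/24 (X = 8 - ⅓/(-8) = 8 - ⅓*(-⅛) = 8 + 1/24 = 193/24 ≈ 8.0417)
t(x) = 193/24
-161*(5/(-98) + W(1, -7)/t(h))*215 = -161*(5/(-98) + 2/(3*(193/24)))*215 = -161*(5*(-1/98) + (⅔)*(24/193))*215 = -161*(-5/98 + 16/193)*215 = -161*603/18914*215 = -13869/2702*215 = -2981835/2702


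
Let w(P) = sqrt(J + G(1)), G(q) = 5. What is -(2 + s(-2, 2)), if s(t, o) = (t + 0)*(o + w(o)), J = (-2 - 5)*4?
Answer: 2 + 2*I*sqrt(23) ≈ 2.0 + 9.5917*I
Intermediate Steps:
J = -28 (J = -7*4 = -28)
w(P) = I*sqrt(23) (w(P) = sqrt(-28 + 5) = sqrt(-23) = I*sqrt(23))
s(t, o) = t*(o + I*sqrt(23)) (s(t, o) = (t + 0)*(o + I*sqrt(23)) = t*(o + I*sqrt(23)))
-(2 + s(-2, 2)) = -(2 - 2*(2 + I*sqrt(23))) = -(2 + (-4 - 2*I*sqrt(23))) = -(-2 - 2*I*sqrt(23)) = 2 + 2*I*sqrt(23)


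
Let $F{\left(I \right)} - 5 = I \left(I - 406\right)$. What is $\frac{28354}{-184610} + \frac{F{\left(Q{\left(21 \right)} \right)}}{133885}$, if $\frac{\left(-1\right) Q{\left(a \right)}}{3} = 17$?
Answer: $\frac{50745303}{2471650985} \approx 0.020531$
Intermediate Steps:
$Q{\left(a \right)} = -51$ ($Q{\left(a \right)} = \left(-3\right) 17 = -51$)
$F{\left(I \right)} = 5 + I \left(-406 + I\right)$ ($F{\left(I \right)} = 5 + I \left(I - 406\right) = 5 + I \left(-406 + I\right)$)
$\frac{28354}{-184610} + \frac{F{\left(Q{\left(21 \right)} \right)}}{133885} = \frac{28354}{-184610} + \frac{5 + \left(-51\right)^{2} - -20706}{133885} = 28354 \left(- \frac{1}{184610}\right) + \left(5 + 2601 + 20706\right) \frac{1}{133885} = - \frac{14177}{92305} + 23312 \cdot \frac{1}{133885} = - \frac{14177}{92305} + \frac{23312}{133885} = \frac{50745303}{2471650985}$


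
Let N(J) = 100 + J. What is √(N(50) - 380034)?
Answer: 2*I*√94971 ≈ 616.35*I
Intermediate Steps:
√(N(50) - 380034) = √((100 + 50) - 380034) = √(150 - 380034) = √(-379884) = 2*I*√94971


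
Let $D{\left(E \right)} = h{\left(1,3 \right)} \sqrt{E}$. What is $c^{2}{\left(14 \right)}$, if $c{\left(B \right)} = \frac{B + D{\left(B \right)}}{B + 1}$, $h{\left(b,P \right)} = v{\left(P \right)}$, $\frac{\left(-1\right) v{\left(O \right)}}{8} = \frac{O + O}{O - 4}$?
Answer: $\frac{32452}{225} + \frac{448 \sqrt{14}}{75} \approx 166.58$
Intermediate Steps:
$v{\left(O \right)} = - \frac{16 O}{-4 + O}$ ($v{\left(O \right)} = - 8 \frac{O + O}{O - 4} = - 8 \frac{2 O}{-4 + O} = - \frac{16 O}{-4 + O}$)
$h{\left(b,P \right)} = - \frac{16 P}{-4 + P}$
$D{\left(E \right)} = 48 \sqrt{E}$ ($D{\left(E \right)} = \left(-16\right) 3 \frac{1}{-4 + 3} \sqrt{E} = \left(-16\right) 3 \frac{1}{-1} \sqrt{E} = \left(-16\right) 3 \left(-1\right) \sqrt{E} = 48 \sqrt{E}$)
$c{\left(B \right)} = \frac{B + 48 \sqrt{B}}{1 + B}$ ($c{\left(B \right)} = \frac{B + 48 \sqrt{B}}{B + 1} = \frac{B + 48 \sqrt{B}}{1 + B}$)
$c^{2}{\left(14 \right)} = \left(\frac{14 + 48 \sqrt{14}}{1 + 14}\right)^{2} = \left(\frac{14 + 48 \sqrt{14}}{15}\right)^{2} = \left(\frac{14}{15} + \frac{16 \sqrt{14}}{5}\right)^{2}$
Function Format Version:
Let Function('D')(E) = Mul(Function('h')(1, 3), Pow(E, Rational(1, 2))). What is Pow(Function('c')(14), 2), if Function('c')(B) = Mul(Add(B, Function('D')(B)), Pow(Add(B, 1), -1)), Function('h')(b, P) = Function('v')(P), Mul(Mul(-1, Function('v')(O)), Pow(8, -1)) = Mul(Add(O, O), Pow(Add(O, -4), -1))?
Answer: Add(Rational(32452, 225), Mul(Rational(448, 75), Pow(14, Rational(1, 2)))) ≈ 166.58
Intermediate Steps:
Function('v')(O) = Mul(-16, O, Pow(Add(-4, O), -1)) (Function('v')(O) = Mul(-8, Mul(Add(O, O), Pow(Add(O, -4), -1))) = Mul(-8, Mul(Mul(2, O), Pow(Add(-4, O), -1))) = Mul(-8, Mul(2, O, Pow(Add(-4, O), -1))) = Mul(-16, O, Pow(Add(-4, O), -1)))
Function('h')(b, P) = Mul(-16, P, Pow(Add(-4, P), -1))
Function('D')(E) = Mul(48, Pow(E, Rational(1, 2))) (Function('D')(E) = Mul(Mul(-16, 3, Pow(Add(-4, 3), -1)), Pow(E, Rational(1, 2))) = Mul(Mul(-16, 3, Pow(-1, -1)), Pow(E, Rational(1, 2))) = Mul(Mul(-16, 3, -1), Pow(E, Rational(1, 2))) = Mul(48, Pow(E, Rational(1, 2))))
Function('c')(B) = Mul(Pow(Add(1, B), -1), Add(B, Mul(48, Pow(B, Rational(1, 2))))) (Function('c')(B) = Mul(Add(B, Mul(48, Pow(B, Rational(1, 2)))), Pow(Add(B, 1), -1)) = Mul(Add(B, Mul(48, Pow(B, Rational(1, 2)))), Pow(Add(1, B), -1)) = Mul(Pow(Add(1, B), -1), Add(B, Mul(48, Pow(B, Rational(1, 2))))))
Pow(Function('c')(14), 2) = Pow(Mul(Pow(Add(1, 14), -1), Add(14, Mul(48, Pow(14, Rational(1, 2))))), 2) = Pow(Mul(Pow(15, -1), Add(14, Mul(48, Pow(14, Rational(1, 2))))), 2) = Pow(Mul(Rational(1, 15), Add(14, Mul(48, Pow(14, Rational(1, 2))))), 2) = Pow(Add(Rational(14, 15), Mul(Rational(16, 5), Pow(14, Rational(1, 2)))), 2)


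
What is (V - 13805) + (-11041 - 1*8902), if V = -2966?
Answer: -36714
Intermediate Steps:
(V - 13805) + (-11041 - 1*8902) = (-2966 - 13805) + (-11041 - 1*8902) = -16771 + (-11041 - 8902) = -16771 - 19943 = -36714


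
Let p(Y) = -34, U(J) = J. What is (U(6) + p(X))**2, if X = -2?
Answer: 784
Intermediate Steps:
(U(6) + p(X))**2 = (6 - 34)**2 = (-28)**2 = 784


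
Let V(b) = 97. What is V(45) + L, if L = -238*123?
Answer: -29177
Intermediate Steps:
L = -29274
V(45) + L = 97 - 29274 = -29177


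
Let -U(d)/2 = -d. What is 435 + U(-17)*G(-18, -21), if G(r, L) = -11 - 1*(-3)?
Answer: 707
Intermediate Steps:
G(r, L) = -8 (G(r, L) = -11 + 3 = -8)
U(d) = 2*d (U(d) = -(-2)*d = 2*d)
435 + U(-17)*G(-18, -21) = 435 + (2*(-17))*(-8) = 435 - 34*(-8) = 435 + 272 = 707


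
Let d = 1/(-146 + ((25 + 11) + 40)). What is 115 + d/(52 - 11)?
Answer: 330049/2870 ≈ 115.00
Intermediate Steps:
d = -1/70 (d = 1/(-146 + (36 + 40)) = 1/(-146 + 76) = 1/(-70) = -1/70 ≈ -0.014286)
115 + d/(52 - 11) = 115 - 1/70/(52 - 11) = 115 - 1/70/41 = 115 + (1/41)*(-1/70) = 115 - 1/2870 = 330049/2870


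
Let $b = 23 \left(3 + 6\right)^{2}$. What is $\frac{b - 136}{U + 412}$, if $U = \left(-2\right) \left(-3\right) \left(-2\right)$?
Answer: $\frac{1727}{400} \approx 4.3175$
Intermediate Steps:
$b = 1863$ ($b = 23 \cdot 9^{2} = 23 \cdot 81 = 1863$)
$U = -12$ ($U = 6 \left(-2\right) = -12$)
$\frac{b - 136}{U + 412} = \frac{1863 - 136}{-12 + 412} = \frac{1727}{400}$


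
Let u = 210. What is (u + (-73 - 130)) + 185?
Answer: 192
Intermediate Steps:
(u + (-73 - 130)) + 185 = (210 + (-73 - 130)) + 185 = (210 - 203) + 185 = 7 + 185 = 192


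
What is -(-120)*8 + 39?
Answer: 999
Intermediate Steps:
-(-120)*8 + 39 = -40*(-24) + 39 = 960 + 39 = 999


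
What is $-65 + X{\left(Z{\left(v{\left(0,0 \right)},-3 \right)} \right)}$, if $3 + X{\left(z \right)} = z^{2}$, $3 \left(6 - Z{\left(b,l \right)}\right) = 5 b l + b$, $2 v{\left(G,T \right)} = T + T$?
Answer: $-32$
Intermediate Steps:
$v{\left(G,T \right)} = T$ ($v{\left(G,T \right)} = \frac{T + T}{2} = \frac{2 T}{2} = T$)
$Z{\left(b,l \right)} = 6 - \frac{b}{3} - \frac{5 b l}{3}$ ($Z{\left(b,l \right)} = 6 - \frac{5 b l + b}{3} = 6 - \frac{b + 5 b l}{3} = 6 - \left(\frac{b}{3} + \frac{5 b l}{3}\right) = 6 - \frac{b}{3} - \frac{5 b l}{3}$)
$X{\left(z \right)} = -3 + z^{2}$
$-65 + X{\left(Z{\left(v{\left(0,0 \right)},-3 \right)} \right)} = -65 - \left(3 - \left(6 - 0 - 0 \left(-3\right)\right)^{2}\right) = -65 - \left(3 - \left(6 + 0 + 0\right)^{2}\right) = -65 - \left(3 - 6^{2}\right) = -65 + \left(-3 + 36\right) = -65 + 33 = -32$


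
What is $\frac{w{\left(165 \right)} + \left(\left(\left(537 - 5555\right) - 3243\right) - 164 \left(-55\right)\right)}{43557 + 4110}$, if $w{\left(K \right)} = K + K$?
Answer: $\frac{363}{15889} \approx 0.022846$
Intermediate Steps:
$w{\left(K \right)} = 2 K$
$\frac{w{\left(165 \right)} + \left(\left(\left(537 - 5555\right) - 3243\right) - 164 \left(-55\right)\right)}{43557 + 4110} = \frac{2 \cdot 165 + \left(\left(\left(537 - 5555\right) - 3243\right) - 164 \left(-55\right)\right)}{43557 + 4110} = \frac{330 - -759}{47667} = \left(330 + \left(-8261 + 9020\right)\right) \frac{1}{47667} = \left(330 + 759\right) \frac{1}{47667} = 1089 \cdot \frac{1}{47667} = \frac{363}{15889}$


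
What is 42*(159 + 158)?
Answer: 13314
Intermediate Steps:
42*(159 + 158) = 42*317 = 13314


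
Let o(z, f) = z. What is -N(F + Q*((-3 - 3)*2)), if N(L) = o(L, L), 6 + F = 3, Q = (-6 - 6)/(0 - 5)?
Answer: 159/5 ≈ 31.800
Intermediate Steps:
Q = 12/5 (Q = -12/(-5) = -12*(-⅕) = 12/5 ≈ 2.4000)
F = -3 (F = -6 + 3 = -3)
N(L) = L
-N(F + Q*((-3 - 3)*2)) = -(-3 + 12*((-3 - 3)*2)/5) = -(-3 + 12*(-6*2)/5) = -(-3 + (12/5)*(-12)) = -(-3 - 144/5) = -1*(-159/5) = 159/5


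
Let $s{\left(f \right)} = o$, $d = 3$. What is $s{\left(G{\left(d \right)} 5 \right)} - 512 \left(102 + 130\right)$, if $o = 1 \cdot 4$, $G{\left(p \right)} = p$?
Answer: $-118780$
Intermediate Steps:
$o = 4$
$s{\left(f \right)} = 4$
$s{\left(G{\left(d \right)} 5 \right)} - 512 \left(102 + 130\right) = 4 - 512 \left(102 + 130\right) = 4 - 118784 = -118780$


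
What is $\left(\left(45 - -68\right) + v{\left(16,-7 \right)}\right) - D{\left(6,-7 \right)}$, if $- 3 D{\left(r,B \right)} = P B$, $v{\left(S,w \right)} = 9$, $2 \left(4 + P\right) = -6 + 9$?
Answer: $\frac{767}{6} \approx 127.83$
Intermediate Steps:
$P = - \frac{5}{2}$ ($P = -4 + \frac{-6 + 9}{2} = -4 + \frac{1}{2} \cdot 3 = -4 + \frac{3}{2} = - \frac{5}{2} \approx -2.5$)
$D{\left(r,B \right)} = \frac{5 B}{6}$ ($D{\left(r,B \right)} = - \frac{\left(- \frac{5}{2}\right) B}{3} = \frac{5 B}{6}$)
$\left(\left(45 - -68\right) + v{\left(16,-7 \right)}\right) - D{\left(6,-7 \right)} = \left(\left(45 - -68\right) + 9\right) - \frac{5}{6} \left(-7\right) = \left(\left(45 + 68\right) + 9\right) - - \frac{35}{6} = \left(113 + 9\right) + \frac{35}{6} = 122 + \frac{35}{6} = \frac{767}{6}$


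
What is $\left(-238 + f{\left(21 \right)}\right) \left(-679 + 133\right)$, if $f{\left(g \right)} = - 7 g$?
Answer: $210210$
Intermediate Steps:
$\left(-238 + f{\left(21 \right)}\right) \left(-679 + 133\right) = \left(-238 - 147\right) \left(-679 + 133\right) = \left(-238 - 147\right) \left(-546\right) = \left(-385\right) \left(-546\right) = 210210$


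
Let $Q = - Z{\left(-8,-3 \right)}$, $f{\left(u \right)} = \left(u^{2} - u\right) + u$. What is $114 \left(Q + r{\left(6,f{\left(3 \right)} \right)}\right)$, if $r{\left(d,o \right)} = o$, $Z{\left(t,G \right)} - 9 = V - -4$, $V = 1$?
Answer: $-570$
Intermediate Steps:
$Z{\left(t,G \right)} = 14$ ($Z{\left(t,G \right)} = 9 + \left(1 - -4\right) = 9 + \left(1 + 4\right) = 9 + 5 = 14$)
$f{\left(u \right)} = u^{2}$
$Q = -14$ ($Q = \left(-1\right) 14 = -14$)
$114 \left(Q + r{\left(6,f{\left(3 \right)} \right)}\right) = 114 \left(-14 + 3^{2}\right) = 114 \left(-14 + 9\right) = 114 \left(-5\right) = -570$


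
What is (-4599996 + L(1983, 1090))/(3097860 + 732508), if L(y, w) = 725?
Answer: -4599271/3830368 ≈ -1.2007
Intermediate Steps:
(-4599996 + L(1983, 1090))/(3097860 + 732508) = (-4599996 + 725)/(3097860 + 732508) = -4599271/3830368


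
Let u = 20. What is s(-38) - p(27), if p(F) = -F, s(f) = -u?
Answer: 7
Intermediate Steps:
s(f) = -20
s(-38) - p(27) = -20 - (-1)*27 = -20 - 1*(-27) = -20 + 27 = 7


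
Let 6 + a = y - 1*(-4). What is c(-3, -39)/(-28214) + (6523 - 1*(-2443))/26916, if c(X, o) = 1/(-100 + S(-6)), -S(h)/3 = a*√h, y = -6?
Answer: 212745183109/638662148184 + 3*I*√6/47455948 ≈ 0.33311 + 1.5485e-7*I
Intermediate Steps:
a = -8 (a = -6 + (-6 - 1*(-4)) = -6 + (-6 + 4) = -6 - 2 = -8)
S(h) = 24*√h (S(h) = -(-24)*√h = 24*√h)
c(X, o) = 1/(-100 + 24*I*√6) (c(X, o) = 1/(-100 + 24*√(-6)) = 1/(-100 + 24*(I*√6)) = 1/(-100 + 24*I*√6))
c(-3, -39)/(-28214) + (6523 - 1*(-2443))/26916 = (-25/3364 - 3*I*√6/1682)/(-28214) + (6523 - 1*(-2443))/26916 = (-25/3364 - 3*I*√6/1682)*(-1/28214) + (6523 + 2443)*(1/26916) = (25/94911896 + 3*I*√6/47455948) + 8966*(1/26916) = (25/94911896 + 3*I*√6/47455948) + 4483/13458 = 212745183109/638662148184 + 3*I*√6/47455948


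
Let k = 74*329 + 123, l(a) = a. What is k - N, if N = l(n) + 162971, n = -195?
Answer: -138307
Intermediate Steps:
k = 24469 (k = 24346 + 123 = 24469)
N = 162776 (N = -195 + 162971 = 162776)
k - N = 24469 - 1*162776 = 24469 - 162776 = -138307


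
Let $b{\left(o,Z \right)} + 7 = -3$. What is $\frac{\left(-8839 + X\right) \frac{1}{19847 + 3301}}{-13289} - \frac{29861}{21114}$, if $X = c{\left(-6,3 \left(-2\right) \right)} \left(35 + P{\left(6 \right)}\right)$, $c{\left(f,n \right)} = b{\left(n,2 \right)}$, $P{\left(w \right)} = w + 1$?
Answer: $- \frac{510303297287}{360830954556} \approx -1.4142$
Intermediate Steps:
$b{\left(o,Z \right)} = -10$ ($b{\left(o,Z \right)} = -7 - 3 = -10$)
$P{\left(w \right)} = 1 + w$
$c{\left(f,n \right)} = -10$
$X = -420$ ($X = - 10 \left(35 + \left(1 + 6\right)\right) = - 10 \left(35 + 7\right) = \left(-10\right) 42 = -420$)
$\frac{\left(-8839 + X\right) \frac{1}{19847 + 3301}}{-13289} - \frac{29861}{21114} = \frac{\left(-8839 - 420\right) \frac{1}{19847 + 3301}}{-13289} - \frac{29861}{21114} = - \frac{9259}{23148} \left(- \frac{1}{13289}\right) - \frac{29861}{21114} = \left(-9259\right) \frac{1}{23148} \left(- \frac{1}{13289}\right) - \frac{29861}{21114} = \left(- \frac{9259}{23148}\right) \left(- \frac{1}{13289}\right) - \frac{29861}{21114} = \frac{9259}{307613772} - \frac{29861}{21114} = - \frac{510303297287}{360830954556}$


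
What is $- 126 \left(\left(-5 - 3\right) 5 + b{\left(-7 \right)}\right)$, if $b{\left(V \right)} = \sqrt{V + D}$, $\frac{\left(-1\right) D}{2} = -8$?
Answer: $4662$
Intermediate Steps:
$D = 16$ ($D = \left(-2\right) \left(-8\right) = 16$)
$b{\left(V \right)} = \sqrt{16 + V}$ ($b{\left(V \right)} = \sqrt{V + 16} = \sqrt{16 + V}$)
$- 126 \left(\left(-5 - 3\right) 5 + b{\left(-7 \right)}\right) = - 126 \left(\left(-5 - 3\right) 5 + \sqrt{16 - 7}\right) = - 126 \left(\left(-8\right) 5 + \sqrt{9}\right) = - 126 \left(-40 + 3\right) = - 126 \left(-37\right) = \left(-1\right) \left(-4662\right) = 4662$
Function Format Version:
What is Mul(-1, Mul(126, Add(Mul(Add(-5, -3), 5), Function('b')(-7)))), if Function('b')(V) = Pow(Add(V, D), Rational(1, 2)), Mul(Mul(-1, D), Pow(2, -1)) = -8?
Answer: 4662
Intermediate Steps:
D = 16 (D = Mul(-2, -8) = 16)
Function('b')(V) = Pow(Add(16, V), Rational(1, 2)) (Function('b')(V) = Pow(Add(V, 16), Rational(1, 2)) = Pow(Add(16, V), Rational(1, 2)))
Mul(-1, Mul(126, Add(Mul(Add(-5, -3), 5), Function('b')(-7)))) = Mul(-1, Mul(126, Add(Mul(Add(-5, -3), 5), Pow(Add(16, -7), Rational(1, 2))))) = Mul(-1, Mul(126, Add(Mul(-8, 5), Pow(9, Rational(1, 2))))) = Mul(-1, Mul(126, Add(-40, 3))) = Mul(-1, Mul(126, -37)) = Mul(-1, -4662) = 4662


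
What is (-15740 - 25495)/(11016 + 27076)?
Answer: -41235/38092 ≈ -1.0825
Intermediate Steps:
(-15740 - 25495)/(11016 + 27076) = -41235/38092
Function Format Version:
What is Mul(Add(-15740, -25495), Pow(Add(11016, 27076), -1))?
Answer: Rational(-41235, 38092) ≈ -1.0825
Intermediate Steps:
Mul(Add(-15740, -25495), Pow(Add(11016, 27076), -1)) = Mul(-41235, Pow(38092, -1)) = Mul(-41235, Rational(1, 38092)) = Rational(-41235, 38092)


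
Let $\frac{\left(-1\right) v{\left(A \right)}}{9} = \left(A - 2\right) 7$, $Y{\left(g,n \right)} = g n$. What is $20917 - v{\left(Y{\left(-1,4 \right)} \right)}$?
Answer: $20539$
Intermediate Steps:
$v{\left(A \right)} = 126 - 63 A$ ($v{\left(A \right)} = - 9 \left(A - 2\right) 7 = - 9 \left(-2 + A\right) 7 = - 9 \left(-14 + 7 A\right) = 126 - 63 A$)
$20917 - v{\left(Y{\left(-1,4 \right)} \right)} = 20917 - \left(126 - 63 \left(\left(-1\right) 4\right)\right) = 20917 - \left(126 - -252\right) = 20917 - \left(126 + 252\right) = 20917 - 378 = 20539$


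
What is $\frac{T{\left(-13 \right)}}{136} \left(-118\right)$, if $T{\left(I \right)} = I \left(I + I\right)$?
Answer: $- \frac{9971}{34} \approx -293.26$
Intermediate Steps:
$T{\left(I \right)} = 2 I^{2}$ ($T{\left(I \right)} = I 2 I = 2 I^{2}$)
$\frac{T{\left(-13 \right)}}{136} \left(-118\right) = \frac{2 \left(-13\right)^{2}}{136} \left(-118\right) = 2 \cdot 169 \cdot \frac{1}{136} \left(-118\right) = 338 \cdot \frac{1}{136} \left(-118\right) = \frac{169}{68} \left(-118\right) = - \frac{9971}{34}$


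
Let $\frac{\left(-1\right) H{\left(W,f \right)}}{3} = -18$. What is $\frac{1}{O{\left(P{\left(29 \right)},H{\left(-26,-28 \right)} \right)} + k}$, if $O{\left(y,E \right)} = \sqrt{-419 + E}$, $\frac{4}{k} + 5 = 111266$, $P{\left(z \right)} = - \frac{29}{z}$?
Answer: $\frac{445044}{4518338694181} - \frac{12379010121 i \sqrt{365}}{4518338694181} \approx 9.8497 \cdot 10^{-8} - 0.052342 i$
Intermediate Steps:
$H{\left(W,f \right)} = 54$ ($H{\left(W,f \right)} = \left(-3\right) \left(-18\right) = 54$)
$k = \frac{4}{111261}$ ($k = \frac{4}{-5 + 111266} = \frac{4}{111261} \approx 3.5951 \cdot 10^{-5}$)
$\frac{1}{O{\left(P{\left(29 \right)},H{\left(-26,-28 \right)} \right)} + k} = \frac{1}{\sqrt{-419 + 54} + \frac{4}{111261}} = \frac{1}{\sqrt{-365} + \frac{4}{111261}} = \frac{1}{i \sqrt{365} + \frac{4}{111261}} = \frac{1}{\frac{4}{111261} + i \sqrt{365}}$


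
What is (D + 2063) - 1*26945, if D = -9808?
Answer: -34690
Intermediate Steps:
(D + 2063) - 1*26945 = (-9808 + 2063) - 1*26945 = -7745 - 26945 = -34690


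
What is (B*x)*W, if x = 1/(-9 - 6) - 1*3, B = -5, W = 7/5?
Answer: 322/15 ≈ 21.467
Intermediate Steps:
W = 7/5 (W = 7*(1/5) = 7/5 ≈ 1.4000)
x = -46/15 (x = 1/(-15) - 3 = -1/15 - 3 = -46/15 ≈ -3.0667)
(B*x)*W = -5*(-46/15)*(7/5) = (46/3)*(7/5) = 322/15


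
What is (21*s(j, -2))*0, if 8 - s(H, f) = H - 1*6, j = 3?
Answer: 0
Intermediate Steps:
s(H, f) = 14 - H (s(H, f) = 8 - (H - 1*6) = 8 - (H - 6) = 8 - (-6 + H) = 8 + (6 - H) = 14 - H)
(21*s(j, -2))*0 = (21*(14 - 1*3))*0 = (21*(14 - 3))*0 = (21*11)*0 = 231*0 = 0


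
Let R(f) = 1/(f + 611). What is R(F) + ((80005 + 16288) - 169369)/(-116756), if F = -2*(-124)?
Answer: 15722260/25073351 ≈ 0.62705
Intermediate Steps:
F = 248
R(f) = 1/(611 + f)
R(F) + ((80005 + 16288) - 169369)/(-116756) = 1/(611 + 248) + ((80005 + 16288) - 169369)/(-116756) = 1/859 + (96293 - 169369)*(-1/116756) = 1/859 - 73076*(-1/116756) = 1/859 + 18269/29189 = 15722260/25073351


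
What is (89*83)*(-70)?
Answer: -517090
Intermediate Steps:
(89*83)*(-70) = 7387*(-70) = -517090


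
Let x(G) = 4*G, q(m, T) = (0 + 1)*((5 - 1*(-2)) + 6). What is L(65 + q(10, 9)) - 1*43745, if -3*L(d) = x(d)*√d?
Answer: -43745 - 104*√78 ≈ -44664.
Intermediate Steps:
q(m, T) = 13 (q(m, T) = 1*((5 + 2) + 6) = 1*(7 + 6) = 1*13 = 13)
L(d) = -4*d^(3/2)/3 (L(d) = -4*d*√d/3 = -4*d^(3/2)/3)
L(65 + q(10, 9)) - 1*43745 = -4*(65 + 13)^(3/2)/3 - 1*43745 = -104*√78 - 43745 = -43745 - 104*√78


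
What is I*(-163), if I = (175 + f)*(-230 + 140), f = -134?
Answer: 601470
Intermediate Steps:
I = -3690 (I = (175 - 134)*(-230 + 140) = 41*(-90) = -3690)
I*(-163) = -3690*(-163) = 601470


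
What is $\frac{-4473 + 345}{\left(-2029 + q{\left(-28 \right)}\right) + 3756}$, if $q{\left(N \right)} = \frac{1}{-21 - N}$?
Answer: $- \frac{4816}{2015} \approx -2.3901$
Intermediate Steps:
$\frac{-4473 + 345}{\left(-2029 + q{\left(-28 \right)}\right) + 3756} = \frac{-4473 + 345}{\left(-2029 - \frac{1}{21 - 28}\right) + 3756} = - \frac{4128}{\left(-2029 - \frac{1}{-7}\right) + 3756} = - \frac{4128}{\left(-2029 - - \frac{1}{7}\right) + 3756} = - \frac{4128}{\left(-2029 + \frac{1}{7}\right) + 3756} = - \frac{4128}{- \frac{14202}{7} + 3756} = - \frac{4128}{\frac{12090}{7}} = \left(-4128\right) \frac{7}{12090} = - \frac{4816}{2015}$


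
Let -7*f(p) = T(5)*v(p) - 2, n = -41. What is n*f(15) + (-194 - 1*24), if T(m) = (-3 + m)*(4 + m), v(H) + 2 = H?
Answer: 7986/7 ≈ 1140.9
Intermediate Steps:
v(H) = -2 + H
f(p) = 38/7 - 18*p/7 (f(p) = -((-12 + 5 + 5**2)*(-2 + p) - 2)/7 = -((-12 + 5 + 25)*(-2 + p) - 2)/7 = -(18*(-2 + p) - 2)/7 = -((-36 + 18*p) - 2)/7 = -(-38 + 18*p)/7 = 38/7 - 18*p/7)
n*f(15) + (-194 - 1*24) = -41*(38/7 - 18/7*15) + (-194 - 1*24) = -41*(38/7 - 270/7) + (-194 - 24) = -41*(-232/7) - 218 = 9512/7 - 218 = 7986/7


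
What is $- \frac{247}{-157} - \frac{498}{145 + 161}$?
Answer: $- \frac{434}{8007} \approx -0.054203$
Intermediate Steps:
$- \frac{247}{-157} - \frac{498}{145 + 161} = \left(-247\right) \left(- \frac{1}{157}\right) - \frac{498}{306} = \frac{247}{157} - \frac{83}{51} = - \frac{434}{8007}$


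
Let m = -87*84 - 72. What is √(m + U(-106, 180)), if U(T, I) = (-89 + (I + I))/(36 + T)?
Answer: I*√36180970/70 ≈ 85.929*I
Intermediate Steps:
U(T, I) = (-89 + 2*I)/(36 + T)
m = -7380 (m = -7308 - 72 = -7380)
√(m + U(-106, 180)) = √(-7380 + (-89 + 2*180)/(36 - 106)) = √(-7380 + (-89 + 360)/(-70)) = √(-7380 - 1/70*271) = √(-7380 - 271/70) = √(-516871/70) = I*√36180970/70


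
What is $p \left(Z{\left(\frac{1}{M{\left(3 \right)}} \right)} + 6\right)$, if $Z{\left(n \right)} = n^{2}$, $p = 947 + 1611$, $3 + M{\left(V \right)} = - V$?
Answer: $\frac{277543}{18} \approx 15419.0$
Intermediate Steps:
$M{\left(V \right)} = -3 - V$
$p = 2558$
$p \left(Z{\left(\frac{1}{M{\left(3 \right)}} \right)} + 6\right) = 2558 \left(\left(\frac{1}{-3 - 3}\right)^{2} + 6\right) = 2558 \left(\left(\frac{1}{-6}\right)^{2} + 6\right) = 2558 \left(\left(- \frac{1}{6}\right)^{2} + 6\right) = 2558 \left(\frac{1}{36} + 6\right) = 2558 \cdot \frac{217}{36} = \frac{277543}{18}$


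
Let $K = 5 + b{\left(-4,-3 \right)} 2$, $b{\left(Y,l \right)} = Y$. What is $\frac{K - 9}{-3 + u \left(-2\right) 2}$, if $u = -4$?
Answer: $- \frac{12}{13} \approx -0.92308$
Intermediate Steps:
$K = -3$ ($K = 5 - 8 = -3$)
$\frac{K - 9}{-3 + u \left(-2\right) 2} = \frac{-3 - 9}{-3 + \left(-4\right) \left(-2\right) 2} = \frac{1}{-3 + 8 \cdot 2} \left(-12\right) = \frac{1}{-3 + 16} \left(-12\right) = \frac{1}{13} \left(-12\right) = - \frac{12}{13}$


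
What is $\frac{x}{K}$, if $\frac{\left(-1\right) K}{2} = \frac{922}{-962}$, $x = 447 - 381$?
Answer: $\frac{15873}{461} \approx 34.432$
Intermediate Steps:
$x = 66$ ($x = 447 - 381 = 66$)
$K = \frac{922}{481}$ ($K = - 2 \frac{922}{-962} = - 2 \cdot 922 \left(- \frac{1}{962}\right) = \left(-2\right) \left(- \frac{461}{481}\right) = \frac{922}{481} \approx 1.9168$)
$\frac{x}{K} = \frac{66}{\frac{922}{481}} = 66 \cdot \frac{481}{922} = \frac{15873}{461}$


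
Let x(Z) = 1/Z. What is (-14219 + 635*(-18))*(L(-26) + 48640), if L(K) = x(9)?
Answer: -11228131889/9 ≈ -1.2476e+9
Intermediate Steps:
L(K) = ⅑ (L(K) = 1/9 = ⅑)
(-14219 + 635*(-18))*(L(-26) + 48640) = (-14219 + 635*(-18))*(⅑ + 48640) = (-14219 - 11430)*(437761/9) = -25649*437761/9 = -11228131889/9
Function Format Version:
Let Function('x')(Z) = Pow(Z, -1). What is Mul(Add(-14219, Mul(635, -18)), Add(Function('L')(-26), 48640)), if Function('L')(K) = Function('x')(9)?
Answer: Rational(-11228131889, 9) ≈ -1.2476e+9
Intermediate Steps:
Function('L')(K) = Rational(1, 9) (Function('L')(K) = Pow(9, -1) = Rational(1, 9))
Mul(Add(-14219, Mul(635, -18)), Add(Function('L')(-26), 48640)) = Mul(Add(-14219, Mul(635, -18)), Add(Rational(1, 9), 48640)) = Mul(Add(-14219, -11430), Rational(437761, 9)) = Mul(-25649, Rational(437761, 9)) = Rational(-11228131889, 9)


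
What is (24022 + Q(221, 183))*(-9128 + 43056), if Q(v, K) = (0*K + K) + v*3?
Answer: 843721504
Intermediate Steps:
Q(v, K) = K + 3*v (Q(v, K) = (0 + K) + 3*v = K + 3*v)
(24022 + Q(221, 183))*(-9128 + 43056) = (24022 + (183 + 3*221))*(-9128 + 43056) = (24022 + (183 + 663))*33928 = (24022 + 846)*33928 = 24868*33928 = 843721504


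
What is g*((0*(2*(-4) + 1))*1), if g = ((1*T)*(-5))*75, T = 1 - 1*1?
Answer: 0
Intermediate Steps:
T = 0 (T = 1 - 1 = 0)
g = 0 (g = ((1*0)*(-5))*75 = (0*(-5))*75 = 0*75 = 0)
g*((0*(2*(-4) + 1))*1) = 0*((0*(2*(-4) + 1))*1) = 0*((0*(-8 + 1))*1) = 0*((0*(-7))*1) = 0*(0*1) = 0*0 = 0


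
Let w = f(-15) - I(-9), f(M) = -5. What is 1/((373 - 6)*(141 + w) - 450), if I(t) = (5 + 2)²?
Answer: 1/31479 ≈ 3.1767e-5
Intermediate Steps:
I(t) = 49 (I(t) = 7² = 49)
w = -54 (w = -5 - 1*49 = -5 - 49 = -54)
1/((373 - 6)*(141 + w) - 450) = 1/((373 - 6)*(141 - 54) - 450) = 1/(367*87 - 450) = 1/(31929 - 450) = 1/31479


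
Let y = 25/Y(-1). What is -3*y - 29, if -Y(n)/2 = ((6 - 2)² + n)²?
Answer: -173/6 ≈ -28.833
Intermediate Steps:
Y(n) = -2*(16 + n)² (Y(n) = -2*((6 - 2)² + n)² = -2*(4² + n)² = -2*(16 + n)²)
y = -1/18 (y = 25/((-2*(16 - 1)²)) = 25/((-2*15²)) = 25/((-2*225)) = 25/(-450) = 25*(-1/450) = -1/18 ≈ -0.055556)
-3*y - 29 = -3*(-1/18) - 29 = ⅙ - 29 = -173/6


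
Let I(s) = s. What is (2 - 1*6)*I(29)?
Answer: -116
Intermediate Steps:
(2 - 1*6)*I(29) = (2 - 1*6)*29 = (2 - 6)*29 = -4*29 = -116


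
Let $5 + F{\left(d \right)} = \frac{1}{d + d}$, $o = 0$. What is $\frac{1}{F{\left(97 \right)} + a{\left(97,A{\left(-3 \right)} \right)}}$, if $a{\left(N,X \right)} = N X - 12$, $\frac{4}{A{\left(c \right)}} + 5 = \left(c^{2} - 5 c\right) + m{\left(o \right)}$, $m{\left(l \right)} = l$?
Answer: $\frac{3686}{12629} \approx 0.29187$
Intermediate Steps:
$A{\left(c \right)} = \frac{4}{-5 + c^{2} - 5 c}$ ($A{\left(c \right)} = \frac{4}{-5 + \left(\left(c^{2} - 5 c\right) + 0\right)} = \frac{4}{-5 + \left(c^{2} - 5 c\right)} = \frac{4}{-5 + c^{2} - 5 c}$)
$a{\left(N,X \right)} = -12 + N X$
$F{\left(d \right)} = -5 + \frac{1}{2 d}$ ($F{\left(d \right)} = -5 + \frac{1}{d + d} = -5 + \frac{1}{2 d}$)
$\frac{1}{F{\left(97 \right)} + a{\left(97,A{\left(-3 \right)} \right)}} = \frac{1}{\left(-5 + \frac{1}{2 \cdot 97}\right) - \left(12 - 97 \frac{4}{-5 + \left(-3\right)^{2} - -15}\right)} = \frac{1}{\left(-5 + \frac{1}{2} \cdot \frac{1}{97}\right) - \left(12 - 97 \frac{4}{-5 + 9 + 15}\right)} = \frac{1}{\left(-5 + \frac{1}{194}\right) - \left(12 - 97 \cdot \frac{4}{19}\right)} = \frac{1}{- \frac{969}{194} - \left(12 - 97 \cdot 4 \cdot \frac{1}{19}\right)} = \frac{1}{- \frac{969}{194} + \left(-12 + 97 \cdot \frac{4}{19}\right)} = \frac{1}{- \frac{969}{194} + \left(-12 + \frac{388}{19}\right)} = \frac{1}{- \frac{969}{194} + \frac{160}{19}} = \frac{1}{\frac{12629}{3686}} = \frac{3686}{12629}$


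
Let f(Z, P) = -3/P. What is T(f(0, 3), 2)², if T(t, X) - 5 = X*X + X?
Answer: 121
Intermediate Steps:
T(t, X) = 5 + X + X² (T(t, X) = 5 + (X*X + X) = 5 + (X² + X) = 5 + (X + X²) = 5 + X + X²)
T(f(0, 3), 2)² = (5 + 2 + 2²)² = (5 + 2 + 4)² = 11² = 121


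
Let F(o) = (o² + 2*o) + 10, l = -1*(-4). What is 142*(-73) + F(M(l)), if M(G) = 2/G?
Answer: -41419/4 ≈ -10355.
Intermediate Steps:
l = 4
F(o) = 10 + o² + 2*o
142*(-73) + F(M(l)) = 142*(-73) + (10 + (2/4)² + 2*(2/4)) = -10366 + (10 + (2*(¼))² + 2*(2*(¼))) = -10366 + (10 + (½)² + 2*(½)) = -10366 + (10 + ¼ + 1) = -10366 + 45/4 = -41419/4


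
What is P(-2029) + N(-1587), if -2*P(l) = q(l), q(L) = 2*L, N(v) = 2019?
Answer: 4048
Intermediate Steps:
P(l) = -l
P(-2029) + N(-1587) = -1*(-2029) + 2019 = 2029 + 2019 = 4048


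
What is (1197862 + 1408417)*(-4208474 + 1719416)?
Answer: -6487179595182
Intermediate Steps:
(1197862 + 1408417)*(-4208474 + 1719416) = 2606279*(-2489058) = -6487179595182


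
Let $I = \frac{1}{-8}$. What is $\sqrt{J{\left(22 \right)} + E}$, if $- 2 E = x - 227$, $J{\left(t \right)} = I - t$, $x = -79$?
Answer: $\frac{\sqrt{2094}}{4} \approx 11.44$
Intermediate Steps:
$I = - \frac{1}{8} \approx -0.125$
$J{\left(t \right)} = - \frac{1}{8} - t$
$E = 153$ ($E = - \frac{-79 - 227}{2} = \left(- \frac{1}{2}\right) \left(-306\right) = 153$)
$\sqrt{J{\left(22 \right)} + E} = \sqrt{\left(- \frac{1}{8} - 22\right) + 153} = \sqrt{- \frac{177}{8} + 153} = \sqrt{\frac{1047}{8}} = \frac{\sqrt{2094}}{4}$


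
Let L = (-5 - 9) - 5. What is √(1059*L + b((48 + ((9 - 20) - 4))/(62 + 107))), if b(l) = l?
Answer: 12*I*√23614/13 ≈ 141.85*I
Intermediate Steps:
L = -19 (L = -14 - 5 = -19)
√(1059*L + b((48 + ((9 - 20) - 4))/(62 + 107))) = √(1059*(-19) + (48 + ((9 - 20) - 4))/(62 + 107)) = √(-20121 + (48 + (-11 - 4))/169) = √(-20121 + (48 - 15)*(1/169)) = √(-20121 + 33*(1/169)) = √(-20121 + 33/169) = √(-3400416/169) = 12*I*√23614/13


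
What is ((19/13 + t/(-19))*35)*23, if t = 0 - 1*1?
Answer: 301070/247 ≈ 1218.9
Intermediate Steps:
t = -1 (t = 0 - 1 = -1)
((19/13 + t/(-19))*35)*23 = ((19/13 - 1/(-19))*35)*23 = ((19*(1/13) - 1*(-1/19))*35)*23 = ((19/13 + 1/19)*35)*23 = ((374/247)*35)*23 = (13090/247)*23 = 301070/247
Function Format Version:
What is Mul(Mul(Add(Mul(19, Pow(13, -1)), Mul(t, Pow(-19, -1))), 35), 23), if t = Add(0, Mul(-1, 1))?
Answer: Rational(301070, 247) ≈ 1218.9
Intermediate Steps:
t = -1 (t = Add(0, -1) = -1)
Mul(Mul(Add(Mul(19, Pow(13, -1)), Mul(t, Pow(-19, -1))), 35), 23) = Mul(Mul(Add(Mul(19, Pow(13, -1)), Mul(-1, Pow(-19, -1))), 35), 23) = Mul(Mul(Add(Mul(19, Rational(1, 13)), Mul(-1, Rational(-1, 19))), 35), 23) = Mul(Mul(Add(Rational(19, 13), Rational(1, 19)), 35), 23) = Mul(Mul(Rational(374, 247), 35), 23) = Mul(Rational(13090, 247), 23) = Rational(301070, 247)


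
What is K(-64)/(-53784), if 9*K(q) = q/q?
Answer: -1/484056 ≈ -2.0659e-6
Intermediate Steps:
K(q) = ⅑ (K(q) = (q/q)/9 = (⅑)*1 = ⅑)
K(-64)/(-53784) = (⅑)/(-53784) = (⅑)*(-1/53784) = -1/484056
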